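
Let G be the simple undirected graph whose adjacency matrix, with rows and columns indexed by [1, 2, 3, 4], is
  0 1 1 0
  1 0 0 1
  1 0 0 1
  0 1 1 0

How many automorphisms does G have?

Every vertex has degree 2 and the graph is connected, so G is the 4-cycle C_4. The automorphisms of the 4-cycle are exactly the symmetries of a regular 4-gon: the dihedral group D_4, |D_4| = 8.

8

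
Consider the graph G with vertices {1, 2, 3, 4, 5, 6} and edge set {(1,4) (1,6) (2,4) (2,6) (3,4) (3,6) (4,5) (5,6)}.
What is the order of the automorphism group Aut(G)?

The vertices split by degree into {4, 6} (degree 4) and {1, 2, 3, 5} (degree 2); every edge runs between the two parts, so G is the complete bipartite graph K_{2,4}. Automorphisms preserve the bipartition setwise (since the parts differ in size) and act as S_4 × S_2 within it; |Aut| = 48.

48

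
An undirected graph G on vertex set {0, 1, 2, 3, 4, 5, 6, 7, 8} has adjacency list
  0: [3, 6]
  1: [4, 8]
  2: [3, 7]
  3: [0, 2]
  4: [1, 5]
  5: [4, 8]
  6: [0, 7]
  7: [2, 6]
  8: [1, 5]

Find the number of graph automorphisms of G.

80

G has two connected components, {0, 2, 3, 6, 7} and {1, 4, 5, 8}; each is 2-regular, so G = C_5 ⊔ C_4. No automorphism exchanges components of different sizes, hence Aut(G) is the direct product D_4 × D_5, order 80.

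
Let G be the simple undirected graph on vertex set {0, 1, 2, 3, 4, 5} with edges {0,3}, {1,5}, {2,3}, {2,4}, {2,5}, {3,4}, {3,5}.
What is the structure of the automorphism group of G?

Degrees alone do not determine every vertex (e.g. 0 and 1 both have degree 1), but their neighbour-degree multisets differ: N(0) has degrees [4] while N(1) has degrees [3]. Repeating this refinement separates all vertices, so the only automorphism is the identity.

the trivial group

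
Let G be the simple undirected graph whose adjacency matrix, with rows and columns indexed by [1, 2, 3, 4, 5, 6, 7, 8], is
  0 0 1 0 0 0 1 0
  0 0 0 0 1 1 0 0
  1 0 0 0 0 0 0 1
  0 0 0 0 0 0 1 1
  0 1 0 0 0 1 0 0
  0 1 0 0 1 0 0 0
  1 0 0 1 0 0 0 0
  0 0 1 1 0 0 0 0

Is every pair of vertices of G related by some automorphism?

No

G has two connected components, {1, 3, 4, 7, 8} and {2, 5, 6}; each is 2-regular, so G = C_5 ⊔ C_3. The orbit of 1 under Aut(G) is {1, 3, 4, 7, 8}, which does not contain 2, so G is not vertex-transitive.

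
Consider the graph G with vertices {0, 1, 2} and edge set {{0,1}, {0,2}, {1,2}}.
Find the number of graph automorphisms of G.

6

All 3 vertices are pairwise adjacent: G = K_3. Any permutation of the 3 vertices preserves K_3, so Aut(K_3) = S_3 of order 3! = 6.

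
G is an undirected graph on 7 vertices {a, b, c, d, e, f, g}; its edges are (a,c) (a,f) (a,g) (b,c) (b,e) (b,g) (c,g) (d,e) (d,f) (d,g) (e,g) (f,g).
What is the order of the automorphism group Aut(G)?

Vertex g is the unique vertex of degree 6; the remaining 6 vertices each have degree 3 and induce a cycle, so G is the wheel on 7 vertices with hub g. With the hub fixed, the remaining symmetry is that of the rim cycle C_6, giving the dihedral group D_6.

12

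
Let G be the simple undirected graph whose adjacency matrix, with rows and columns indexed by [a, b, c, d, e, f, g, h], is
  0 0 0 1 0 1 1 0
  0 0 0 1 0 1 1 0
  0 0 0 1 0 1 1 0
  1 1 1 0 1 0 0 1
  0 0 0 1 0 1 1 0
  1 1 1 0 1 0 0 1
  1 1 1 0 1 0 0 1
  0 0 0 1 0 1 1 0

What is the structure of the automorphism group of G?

The vertices split by degree into {d, f, g} (degree 5) and {a, b, c, e, h} (degree 3); every edge runs between the two parts, so G is the complete bipartite graph K_{3,5}. The parts have unequal sizes, so no automorphism swaps them; each part is permuted independently, giving S_5 × S_3 of order 5!·3! = 720.

S_5 × S_3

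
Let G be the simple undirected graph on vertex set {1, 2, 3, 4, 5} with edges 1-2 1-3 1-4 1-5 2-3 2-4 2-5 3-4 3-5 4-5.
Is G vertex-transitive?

Every vertex has degree 4, so G is the complete graph K_5. Every bijection on the vertex set is an automorphism of K_5; hence Aut(K_5) ≅ S_5, order 120. This group acts transitively on the 5 vertices.

Yes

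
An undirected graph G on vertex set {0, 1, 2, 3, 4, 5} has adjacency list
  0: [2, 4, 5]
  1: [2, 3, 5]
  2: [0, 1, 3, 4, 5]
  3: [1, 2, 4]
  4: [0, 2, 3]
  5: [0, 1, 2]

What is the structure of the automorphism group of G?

Vertex 2 is the unique vertex of degree 5; the remaining 5 vertices each have degree 3 and induce a cycle, so G is the wheel on 6 vertices with hub 2. Every automorphism fixes the hub and acts on the rim 5-cycle, so Aut(G) ≅ Aut(C_5) = D_5 of order 10.

the dihedral group of order 10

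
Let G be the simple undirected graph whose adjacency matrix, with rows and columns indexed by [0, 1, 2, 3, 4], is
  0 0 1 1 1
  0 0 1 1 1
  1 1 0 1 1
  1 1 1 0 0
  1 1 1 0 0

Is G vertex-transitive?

No

Vertex 2 is the only vertex of degree 4, so every automorphism fixes it; G is not vertex-transitive.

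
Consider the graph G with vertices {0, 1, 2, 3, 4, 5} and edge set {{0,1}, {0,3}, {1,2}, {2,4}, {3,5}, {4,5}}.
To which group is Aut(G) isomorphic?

D_6

G is 2-regular and connected on 6 vertices, i.e. the cycle C_6. The automorphisms of the 6-cycle are exactly the symmetries of a regular 6-gon: the dihedral group D_6, |D_6| = 12.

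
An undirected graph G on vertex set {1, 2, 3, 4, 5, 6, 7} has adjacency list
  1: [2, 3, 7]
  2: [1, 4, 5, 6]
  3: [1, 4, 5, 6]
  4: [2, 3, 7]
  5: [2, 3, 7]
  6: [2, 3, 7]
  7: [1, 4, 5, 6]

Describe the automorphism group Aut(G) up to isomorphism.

The vertices split by degree into {2, 3, 7} (degree 4) and {1, 4, 5, 6} (degree 3); every edge runs between the two parts, so G is the complete bipartite graph K_{3,4}. The parts have unequal sizes, so no automorphism swaps them; each part is permuted independently, giving S_4 × S_3 of order 4!·3! = 144.

S_4 × S_3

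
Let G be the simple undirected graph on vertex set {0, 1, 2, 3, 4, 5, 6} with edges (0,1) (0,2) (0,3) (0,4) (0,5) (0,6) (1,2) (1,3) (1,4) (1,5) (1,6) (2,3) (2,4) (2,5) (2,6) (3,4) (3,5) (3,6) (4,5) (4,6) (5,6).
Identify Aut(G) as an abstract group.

All 7 vertices are pairwise adjacent: G = K_7. Any permutation of the 7 vertices preserves K_7, so Aut(K_7) = S_7 of order 7! = 5040.

S_7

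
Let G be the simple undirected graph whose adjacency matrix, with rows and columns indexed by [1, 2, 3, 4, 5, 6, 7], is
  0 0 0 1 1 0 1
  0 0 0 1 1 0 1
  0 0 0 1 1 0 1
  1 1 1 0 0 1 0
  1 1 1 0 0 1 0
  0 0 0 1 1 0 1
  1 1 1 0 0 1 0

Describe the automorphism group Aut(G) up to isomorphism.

S_3 × S_4

The vertices split by degree into {4, 5, 7} (degree 4) and {1, 2, 3, 6} (degree 3); every edge runs between the two parts, so G is the complete bipartite graph K_{3,4}. Automorphisms preserve the bipartition setwise (since the parts differ in size) and act as S_3 × S_4 within it; |Aut| = 144.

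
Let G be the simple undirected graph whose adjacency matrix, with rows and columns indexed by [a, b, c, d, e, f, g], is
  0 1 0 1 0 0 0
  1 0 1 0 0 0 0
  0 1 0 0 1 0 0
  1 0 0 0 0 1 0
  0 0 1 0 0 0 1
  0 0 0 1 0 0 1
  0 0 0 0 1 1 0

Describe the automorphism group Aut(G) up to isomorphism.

the dihedral group of order 14

G is 2-regular and connected on 7 vertices, i.e. the cycle C_7. The automorphisms of the 7-cycle are exactly the symmetries of a regular 7-gon: the dihedral group D_7, |D_7| = 14.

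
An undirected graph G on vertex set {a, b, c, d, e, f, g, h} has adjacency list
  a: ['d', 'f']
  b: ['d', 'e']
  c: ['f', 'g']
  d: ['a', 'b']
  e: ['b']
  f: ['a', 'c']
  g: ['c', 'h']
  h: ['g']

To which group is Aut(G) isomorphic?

the cyclic group of order 2

The degree sequence is [2, 2, 2, 2, 1, 2, 2, 1]; the two degree-1 vertices e and h are the ends of a path, so G = P_8. A path has exactly one nontrivial symmetry — reversal — giving Aut(G) of order 2.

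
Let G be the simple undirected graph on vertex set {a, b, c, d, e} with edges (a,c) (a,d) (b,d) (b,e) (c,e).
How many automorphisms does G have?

Every vertex has degree 2 and the graph is connected, so G is the 5-cycle C_5. The automorphisms of the 5-cycle are exactly the symmetries of a regular 5-gon: the dihedral group D_5, |D_5| = 10.

10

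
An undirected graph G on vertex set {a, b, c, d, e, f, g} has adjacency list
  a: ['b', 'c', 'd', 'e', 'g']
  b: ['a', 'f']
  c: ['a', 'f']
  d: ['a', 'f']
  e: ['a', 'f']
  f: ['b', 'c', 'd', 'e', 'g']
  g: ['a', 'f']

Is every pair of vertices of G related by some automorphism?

Automorphisms preserve degree, but G has vertices of degree 2 and vertices of degree 5; no automorphism maps one to the other, so G is not vertex-transitive.

No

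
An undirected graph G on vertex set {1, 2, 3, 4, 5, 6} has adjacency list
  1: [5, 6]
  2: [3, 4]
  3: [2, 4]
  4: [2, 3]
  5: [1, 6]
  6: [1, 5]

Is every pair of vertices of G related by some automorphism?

Yes

G has two connected components, {2, 3, 4} and {1, 5, 6}; each is 2-regular, so G = C_3 ⊔ C_3. With two isomorphic components, Aut(G) = Aut(C_3) ≀ S_2 = (D_3 × D_3) ⋊ Z_2: permute each cycle by D_3, then optionally swap the two cycles. Order 2·(2·3)² = 72. This group acts transitively on the 6 vertices.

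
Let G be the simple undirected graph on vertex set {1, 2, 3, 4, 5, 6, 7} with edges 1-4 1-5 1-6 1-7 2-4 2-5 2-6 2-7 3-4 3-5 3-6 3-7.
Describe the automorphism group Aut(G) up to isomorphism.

S_3 × S_4

The vertices split by degree into {1, 2, 3} (degree 4) and {4, 5, 6, 7} (degree 3); every edge runs between the two parts, so G is the complete bipartite graph K_{3,4}. Automorphisms preserve the bipartition setwise (since the parts differ in size) and act as S_3 × S_4 within it; |Aut| = 144.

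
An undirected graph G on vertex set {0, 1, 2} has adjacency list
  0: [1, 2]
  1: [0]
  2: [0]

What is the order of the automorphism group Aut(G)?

2

The degree sequence is [2, 1, 1]; the two degree-1 vertices 1 and 2 are the ends of a path, so G = P_3. A path has exactly one nontrivial symmetry — reversal — giving Aut(G) of order 2.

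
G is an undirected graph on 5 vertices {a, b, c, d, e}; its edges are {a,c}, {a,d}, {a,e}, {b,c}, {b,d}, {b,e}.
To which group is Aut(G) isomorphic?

The vertices split by degree into {a, b} (degree 3) and {c, d, e} (degree 2); every edge runs between the two parts, so G is the complete bipartite graph K_{2,3}. The parts have unequal sizes, so no automorphism swaps them; each part is permuted independently, giving S_2 × S_3 of order 2!·3! = 12.

S_2 × S_3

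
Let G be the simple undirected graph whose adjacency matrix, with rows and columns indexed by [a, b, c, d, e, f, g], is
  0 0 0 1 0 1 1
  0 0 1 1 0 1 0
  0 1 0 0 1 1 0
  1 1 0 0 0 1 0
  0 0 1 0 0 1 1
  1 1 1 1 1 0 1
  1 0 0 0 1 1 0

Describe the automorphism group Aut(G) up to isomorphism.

the dihedral group of order 12

Vertex f is the unique vertex of degree 6; the remaining 6 vertices each have degree 3 and induce a cycle, so G is the wheel on 7 vertices with hub f. Every automorphism fixes the hub and acts on the rim 6-cycle, so Aut(G) ≅ Aut(C_6) = D_6 of order 12.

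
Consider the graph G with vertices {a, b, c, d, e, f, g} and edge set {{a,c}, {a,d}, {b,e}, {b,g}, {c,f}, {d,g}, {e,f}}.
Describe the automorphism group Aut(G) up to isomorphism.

G is 2-regular and connected on 7 vertices, i.e. the cycle C_7. The automorphisms of the 7-cycle are exactly the symmetries of a regular 7-gon: the dihedral group D_7, |D_7| = 14.

D_7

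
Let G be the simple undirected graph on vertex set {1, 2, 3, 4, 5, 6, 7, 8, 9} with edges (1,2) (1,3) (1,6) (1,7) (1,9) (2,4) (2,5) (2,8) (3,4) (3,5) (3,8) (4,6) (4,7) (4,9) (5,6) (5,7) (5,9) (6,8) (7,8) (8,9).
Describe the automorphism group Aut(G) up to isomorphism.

S_5 × S_4

The vertices split by degree into {1, 4, 5, 8} (degree 5) and {2, 3, 6, 7, 9} (degree 4); every edge runs between the two parts, so G is the complete bipartite graph K_{4,5}. The parts have unequal sizes, so no automorphism swaps them; each part is permuted independently, giving S_5 × S_4 of order 5!·4! = 2880.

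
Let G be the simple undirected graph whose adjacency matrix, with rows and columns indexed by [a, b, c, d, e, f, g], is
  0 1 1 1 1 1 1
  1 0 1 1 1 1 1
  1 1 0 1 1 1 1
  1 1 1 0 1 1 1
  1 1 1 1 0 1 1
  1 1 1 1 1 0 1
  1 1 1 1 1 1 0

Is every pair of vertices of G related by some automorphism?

Yes

Every vertex has degree 6, so G is the complete graph K_7. Any permutation of the 7 vertices preserves K_7, so Aut(K_7) = S_7 of order 7! = 5040. This group acts transitively on the 7 vertices.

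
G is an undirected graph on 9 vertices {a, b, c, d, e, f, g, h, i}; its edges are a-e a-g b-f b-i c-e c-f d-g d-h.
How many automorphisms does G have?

The degree sequence is [2, 2, 2, 2, 2, 2, 2, 1, 1]; the two degree-1 vertices h and i are the ends of a path, so G = P_9. The only nontrivial automorphism of a path is the end-to-end reflection, so Aut(G) ≅ Z_2.

2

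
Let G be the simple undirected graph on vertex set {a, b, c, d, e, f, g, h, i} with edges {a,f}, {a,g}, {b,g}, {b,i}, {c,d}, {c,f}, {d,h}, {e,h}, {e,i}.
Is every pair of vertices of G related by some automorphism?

G is 2-regular and connected on 9 vertices, i.e. the cycle C_9. The automorphisms of the 9-cycle are exactly the symmetries of a regular 9-gon: the dihedral group D_9, |D_9| = 18. Under this action every vertex can be carried to every other, so G is vertex-transitive.

Yes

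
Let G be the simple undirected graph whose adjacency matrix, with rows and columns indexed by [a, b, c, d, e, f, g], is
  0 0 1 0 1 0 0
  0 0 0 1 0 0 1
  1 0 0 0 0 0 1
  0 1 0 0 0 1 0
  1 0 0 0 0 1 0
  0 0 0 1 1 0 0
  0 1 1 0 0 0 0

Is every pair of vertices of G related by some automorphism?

G is 2-regular and connected on 7 vertices, i.e. the cycle C_7. C_7 has 7 rotations and 7 reflections, so Aut(C_7) ≅ D_7 of order 14. This group acts transitively on the 7 vertices.

Yes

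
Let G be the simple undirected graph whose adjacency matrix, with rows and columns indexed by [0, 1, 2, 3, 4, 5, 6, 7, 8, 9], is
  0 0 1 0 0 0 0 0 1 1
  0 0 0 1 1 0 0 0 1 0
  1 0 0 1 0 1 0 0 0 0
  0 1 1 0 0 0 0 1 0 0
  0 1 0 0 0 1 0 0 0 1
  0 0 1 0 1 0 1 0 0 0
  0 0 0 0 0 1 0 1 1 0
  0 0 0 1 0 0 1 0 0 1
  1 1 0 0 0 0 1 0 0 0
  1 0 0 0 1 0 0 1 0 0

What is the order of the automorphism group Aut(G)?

G is 3-regular on 10 vertices with no triangles and no 4-cycles (girth 5): this is the Petersen graph. It is a classical fact that the Petersen graph has automorphism group S_5 (order 120), arising from its description as the Kneser graph K(5,2).

120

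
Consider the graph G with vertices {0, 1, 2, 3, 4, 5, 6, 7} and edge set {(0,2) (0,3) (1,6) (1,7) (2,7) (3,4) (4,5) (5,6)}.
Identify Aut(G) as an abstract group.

the dihedral group of order 16

G is 2-regular and connected on 8 vertices, i.e. the cycle C_8. C_8 has 8 rotations and 8 reflections, so Aut(C_8) ≅ D_8 of order 16.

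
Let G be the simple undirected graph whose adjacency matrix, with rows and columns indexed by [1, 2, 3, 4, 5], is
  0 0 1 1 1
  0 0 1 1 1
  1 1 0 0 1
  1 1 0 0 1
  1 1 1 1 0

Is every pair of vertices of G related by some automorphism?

No

Vertex 5 is the only vertex of degree 4, so every automorphism fixes it; G is not vertex-transitive.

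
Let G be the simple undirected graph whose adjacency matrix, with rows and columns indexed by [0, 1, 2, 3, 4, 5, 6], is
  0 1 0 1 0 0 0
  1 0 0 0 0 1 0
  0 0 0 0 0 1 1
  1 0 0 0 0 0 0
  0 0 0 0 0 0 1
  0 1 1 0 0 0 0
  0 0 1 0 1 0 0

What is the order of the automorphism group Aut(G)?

The degree sequence is [2, 2, 2, 1, 1, 2, 2]; the two degree-1 vertices 3 and 4 are the ends of a path, so G = P_7. A path has exactly one nontrivial symmetry — reversal — giving Aut(G) of order 2.

2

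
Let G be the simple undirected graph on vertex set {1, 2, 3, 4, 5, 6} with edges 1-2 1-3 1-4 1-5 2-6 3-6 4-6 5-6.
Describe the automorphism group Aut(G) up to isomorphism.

The vertices split by degree into {1, 6} (degree 4) and {2, 3, 4, 5} (degree 2); every edge runs between the two parts, so G is the complete bipartite graph K_{2,4}. Automorphisms preserve the bipartition setwise (since the parts differ in size) and act as S_2 × S_4 within it; |Aut| = 48.

S_2 × S_4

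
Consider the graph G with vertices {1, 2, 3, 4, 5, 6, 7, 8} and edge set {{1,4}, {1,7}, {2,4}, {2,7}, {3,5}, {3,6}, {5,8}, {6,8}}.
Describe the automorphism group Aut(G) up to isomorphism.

(D_4 × D_4) ⋊ Z_2

G has two connected components, {3, 5, 6, 8} and {1, 2, 4, 7}; each is 2-regular, so G = C_4 ⊔ C_4. Aut of a disjoint union of two copies of C_4 is the wreath product D_4 ≀ Z_2, of order 2·8² = 128.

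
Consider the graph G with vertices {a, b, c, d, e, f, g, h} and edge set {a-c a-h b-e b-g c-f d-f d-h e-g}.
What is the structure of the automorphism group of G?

D_3 × D_5

G has two connected components, {a, c, d, f, h} and {b, e, g}; each is 2-regular, so G = C_5 ⊔ C_3. No automorphism exchanges components of different sizes, hence Aut(G) is the direct product D_3 × D_5, order 60.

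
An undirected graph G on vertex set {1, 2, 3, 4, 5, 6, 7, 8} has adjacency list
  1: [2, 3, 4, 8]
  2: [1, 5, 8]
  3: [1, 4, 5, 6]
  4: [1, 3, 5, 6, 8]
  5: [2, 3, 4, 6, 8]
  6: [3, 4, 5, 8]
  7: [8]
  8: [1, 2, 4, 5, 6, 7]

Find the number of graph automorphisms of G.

1

Degrees alone do not determine every vertex (e.g. 1 and 3 both have degree 4), but their neighbour-degree multisets differ: N(1) has degrees [3, 4, 5, 6] while N(3) has degrees [4, 4, 5, 5]. Repeating this refinement separates all vertices, so the only automorphism is the identity.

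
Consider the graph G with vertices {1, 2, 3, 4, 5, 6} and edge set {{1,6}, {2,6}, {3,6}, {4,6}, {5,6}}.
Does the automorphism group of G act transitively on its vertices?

Vertex 6 is the only vertex of degree 5, so every automorphism fixes it; G is not vertex-transitive.

No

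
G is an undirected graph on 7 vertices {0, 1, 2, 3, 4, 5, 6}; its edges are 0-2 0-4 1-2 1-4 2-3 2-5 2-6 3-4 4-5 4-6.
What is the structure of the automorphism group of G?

The vertices split by degree into {2, 4} (degree 5) and {0, 1, 3, 5, 6} (degree 2); every edge runs between the two parts, so G is the complete bipartite graph K_{2,5}. Automorphisms preserve the bipartition setwise (since the parts differ in size) and act as S_2 × S_5 within it; |Aut| = 240.

S_2 × S_5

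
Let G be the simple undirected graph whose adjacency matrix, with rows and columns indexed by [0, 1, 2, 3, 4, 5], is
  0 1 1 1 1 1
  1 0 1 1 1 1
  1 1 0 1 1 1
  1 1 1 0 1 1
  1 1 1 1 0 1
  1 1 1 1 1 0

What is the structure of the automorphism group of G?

the symmetric group on 6 letters

All 6 vertices are pairwise adjacent: G = K_6. Any permutation of the 6 vertices preserves K_6, so Aut(K_6) = S_6 of order 6! = 720.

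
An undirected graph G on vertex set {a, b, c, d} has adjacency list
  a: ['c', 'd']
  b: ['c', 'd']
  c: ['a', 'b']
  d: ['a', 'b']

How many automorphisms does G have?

8

G is 2-regular and bipartite on 2^2 = 4 vertices with girth 4; it is the hypercube graph Q_2. The symmetry group of the 2-cube is the hyperoctahedral group B_2 = Z_2 ≀ S_2, of order 2^2·2! = 8.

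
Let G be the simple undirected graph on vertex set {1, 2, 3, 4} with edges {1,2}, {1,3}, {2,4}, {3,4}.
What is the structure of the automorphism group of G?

the dihedral group of order 8

G is 2-regular and bipartite on 2^2 = 4 vertices with girth 4; it is the hypercube graph Q_2. Aut(Q_2) consists of the signed permutations of the 2 coordinate axes: 2! permutations times 2^2 sign flips, so |Aut| = 2^2·2! = 8.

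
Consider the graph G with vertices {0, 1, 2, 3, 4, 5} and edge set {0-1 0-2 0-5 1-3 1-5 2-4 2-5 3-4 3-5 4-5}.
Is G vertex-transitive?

No

Vertex 5 is the only vertex of degree 5, so every automorphism fixes it; G is not vertex-transitive.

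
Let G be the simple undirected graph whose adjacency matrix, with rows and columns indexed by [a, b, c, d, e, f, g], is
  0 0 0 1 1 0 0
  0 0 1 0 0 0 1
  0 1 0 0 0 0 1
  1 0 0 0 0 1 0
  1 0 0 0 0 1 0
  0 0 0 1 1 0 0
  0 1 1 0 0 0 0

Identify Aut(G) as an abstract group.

D_4 × D_3

G has two connected components, {a, d, e, f} and {b, c, g}; each is 2-regular, so G = C_4 ⊔ C_3. The components are non-isomorphic (different sizes), so Aut(G) = Aut(C_4) × Aut(C_3) = D_4 × D_3 of order 8·6 = 48.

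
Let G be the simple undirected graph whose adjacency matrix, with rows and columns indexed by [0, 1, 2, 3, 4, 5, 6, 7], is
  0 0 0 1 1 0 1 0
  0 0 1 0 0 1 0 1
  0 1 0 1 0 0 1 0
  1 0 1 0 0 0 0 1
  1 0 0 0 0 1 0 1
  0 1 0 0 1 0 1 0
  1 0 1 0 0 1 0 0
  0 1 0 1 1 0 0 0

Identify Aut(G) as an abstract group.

Z_2^3 ⋊ S_3

G is 3-regular and bipartite on 2^3 = 8 vertices with girth 4; it is the hypercube graph Q_3. Aut(Q_3) consists of the signed permutations of the 3 coordinate axes: 3! permutations times 2^3 sign flips, so |Aut| = 2^3·3! = 48.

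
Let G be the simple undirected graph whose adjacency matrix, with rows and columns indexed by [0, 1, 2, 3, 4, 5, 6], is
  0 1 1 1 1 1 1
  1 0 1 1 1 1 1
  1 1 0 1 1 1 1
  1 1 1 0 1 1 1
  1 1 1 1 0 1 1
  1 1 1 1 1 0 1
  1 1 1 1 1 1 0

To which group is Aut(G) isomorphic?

Every vertex has degree 6, so G is the complete graph K_7. Every bijection on the vertex set is an automorphism of K_7; hence Aut(K_7) ≅ S_7, order 5040.

the symmetric group on 7 letters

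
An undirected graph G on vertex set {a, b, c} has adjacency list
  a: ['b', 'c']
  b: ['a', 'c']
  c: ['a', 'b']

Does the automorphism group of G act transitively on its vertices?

Yes

All 3 vertices are pairwise adjacent: G = K_3. Any permutation of the 3 vertices preserves K_3, so Aut(K_3) = S_3 of order 3! = 6. Under this action every vertex can be carried to every other, so G is vertex-transitive.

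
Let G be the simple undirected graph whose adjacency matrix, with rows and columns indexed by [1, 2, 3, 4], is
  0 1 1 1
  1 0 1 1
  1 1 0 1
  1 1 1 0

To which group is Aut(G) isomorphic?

Every vertex has degree 3, so G is the complete graph K_4. Any permutation of the 4 vertices preserves K_4, so Aut(K_4) = S_4 of order 4! = 24.

the symmetric group on 4 letters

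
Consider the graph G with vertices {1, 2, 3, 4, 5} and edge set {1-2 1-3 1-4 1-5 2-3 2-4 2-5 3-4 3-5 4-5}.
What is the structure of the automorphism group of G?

S_5

All 5 vertices are pairwise adjacent: G = K_5. Any permutation of the 5 vertices preserves K_5, so Aut(K_5) = S_5 of order 5! = 120.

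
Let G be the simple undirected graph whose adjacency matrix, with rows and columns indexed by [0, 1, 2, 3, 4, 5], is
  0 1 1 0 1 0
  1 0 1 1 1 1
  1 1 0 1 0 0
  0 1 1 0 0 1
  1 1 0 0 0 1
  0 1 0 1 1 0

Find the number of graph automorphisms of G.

10

Vertex 1 is the unique vertex of degree 5; the remaining 5 vertices each have degree 3 and induce a cycle, so G is the wheel on 6 vertices with hub 1. Every automorphism fixes the hub and acts on the rim 5-cycle, so Aut(G) ≅ Aut(C_5) = D_5 of order 10.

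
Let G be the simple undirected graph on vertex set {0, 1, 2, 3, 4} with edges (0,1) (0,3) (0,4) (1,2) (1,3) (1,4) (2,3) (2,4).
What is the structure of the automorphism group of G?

the dihedral group of order 8

Vertex 1 is the unique vertex of degree 4; the remaining 4 vertices each have degree 3 and induce a cycle, so G is the wheel on 5 vertices with hub 1. Every automorphism fixes the hub and acts on the rim 4-cycle, so Aut(G) ≅ Aut(C_4) = D_4 of order 8.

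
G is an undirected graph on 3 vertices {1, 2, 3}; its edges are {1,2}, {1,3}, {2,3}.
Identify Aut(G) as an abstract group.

All 3 vertices are pairwise adjacent: G = K_3. Every bijection on the vertex set is an automorphism of K_3; hence Aut(K_3) ≅ S_3, order 6.

S_3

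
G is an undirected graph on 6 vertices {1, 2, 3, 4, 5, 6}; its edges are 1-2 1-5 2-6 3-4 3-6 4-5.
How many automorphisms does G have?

12

G is 2-regular and connected on 6 vertices, i.e. the cycle C_6. The automorphisms of the 6-cycle are exactly the symmetries of a regular 6-gon: the dihedral group D_6, |D_6| = 12.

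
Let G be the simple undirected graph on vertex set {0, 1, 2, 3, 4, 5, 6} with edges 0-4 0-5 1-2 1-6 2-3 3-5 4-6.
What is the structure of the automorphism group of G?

Every vertex has degree 2 and the graph is connected, so G is the 7-cycle C_7. C_7 has 7 rotations and 7 reflections, so Aut(C_7) ≅ D_7 of order 14.

D_7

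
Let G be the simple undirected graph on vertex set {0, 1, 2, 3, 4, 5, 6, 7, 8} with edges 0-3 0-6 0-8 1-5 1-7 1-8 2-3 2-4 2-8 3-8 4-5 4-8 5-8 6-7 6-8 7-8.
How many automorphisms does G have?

Vertex 8 is the unique vertex of degree 8; the remaining 8 vertices each have degree 3 and induce a cycle, so G is the wheel on 9 vertices with hub 8. With the hub fixed, the remaining symmetry is that of the rim cycle C_8, giving the dihedral group D_8.

16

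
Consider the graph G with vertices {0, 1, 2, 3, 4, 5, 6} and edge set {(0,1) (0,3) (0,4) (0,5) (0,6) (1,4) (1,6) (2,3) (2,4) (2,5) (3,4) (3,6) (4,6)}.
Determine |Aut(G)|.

1

The degree sequence is [5, 3, 3, 4, 5, 2, 4]. Checking the degree-preserving permutations of the vertex set shows that none except the identity preserves every edge, so Aut(G) is trivial.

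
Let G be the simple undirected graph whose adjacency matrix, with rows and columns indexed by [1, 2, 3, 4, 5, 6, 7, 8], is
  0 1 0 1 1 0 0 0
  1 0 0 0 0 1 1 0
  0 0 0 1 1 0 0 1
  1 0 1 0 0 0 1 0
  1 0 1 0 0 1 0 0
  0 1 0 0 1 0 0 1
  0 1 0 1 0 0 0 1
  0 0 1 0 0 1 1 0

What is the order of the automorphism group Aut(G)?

G is 3-regular and bipartite on 2^3 = 8 vertices with girth 4; it is the hypercube graph Q_3. The symmetry group of the 3-cube is the hyperoctahedral group B_3 = Z_2 ≀ S_3, of order 2^3·3! = 48.

48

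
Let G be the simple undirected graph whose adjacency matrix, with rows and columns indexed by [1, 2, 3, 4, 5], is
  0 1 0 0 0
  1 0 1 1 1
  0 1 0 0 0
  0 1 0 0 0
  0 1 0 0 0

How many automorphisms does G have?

24

Vertex 2 has degree 4 and every other vertex has degree 1, so G is the star K_{1,4} with centre 2. Any automorphism fixes the centre and permutes the 4 leaves freely, so Aut(G) ≅ S_4 of order 4! = 24.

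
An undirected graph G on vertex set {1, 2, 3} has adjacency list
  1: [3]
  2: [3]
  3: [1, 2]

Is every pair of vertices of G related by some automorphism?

Vertex 3 is the only vertex of degree 2, so every automorphism fixes it; G is not vertex-transitive.

No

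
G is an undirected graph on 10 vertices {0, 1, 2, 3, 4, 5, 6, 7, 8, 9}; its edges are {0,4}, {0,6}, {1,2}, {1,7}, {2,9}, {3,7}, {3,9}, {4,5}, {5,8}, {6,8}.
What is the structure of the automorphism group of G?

(D_5 × D_5) ⋊ Z_2

G has two connected components, {0, 4, 5, 6, 8} and {1, 2, 3, 7, 9}; each is 2-regular, so G = C_5 ⊔ C_5. Aut of a disjoint union of two copies of C_5 is the wreath product D_5 ≀ Z_2, of order 2·10² = 200.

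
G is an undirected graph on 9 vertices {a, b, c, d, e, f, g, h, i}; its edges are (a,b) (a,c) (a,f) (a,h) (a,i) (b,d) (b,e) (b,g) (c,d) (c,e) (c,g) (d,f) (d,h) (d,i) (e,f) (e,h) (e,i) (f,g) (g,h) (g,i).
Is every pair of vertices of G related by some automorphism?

Automorphisms preserve degree, but G has vertices of degree 4 and vertices of degree 5; no automorphism maps one to the other, so G is not vertex-transitive.

No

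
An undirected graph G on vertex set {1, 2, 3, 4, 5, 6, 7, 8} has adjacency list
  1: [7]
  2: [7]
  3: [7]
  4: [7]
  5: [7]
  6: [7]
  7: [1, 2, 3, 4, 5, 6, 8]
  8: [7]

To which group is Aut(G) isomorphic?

Vertex 7 has degree 7 and every other vertex has degree 1, so G is the star K_{1,7} with centre 7. The 7 leaves are pairwise interchangeable while the centre is fixed, giving Aut(G) = S_7.

S_7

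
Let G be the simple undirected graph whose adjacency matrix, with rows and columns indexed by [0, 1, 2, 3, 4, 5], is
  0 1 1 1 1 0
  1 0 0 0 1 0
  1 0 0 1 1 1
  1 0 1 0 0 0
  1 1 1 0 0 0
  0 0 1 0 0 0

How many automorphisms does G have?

1

Degrees alone do not determine every vertex (e.g. 0 and 2 both have degree 4), but their neighbour-degree multisets differ: N(0) has degrees [2, 2, 3, 4] while N(2) has degrees [1, 2, 3, 4]. Repeating this refinement separates all vertices, so the only automorphism is the identity.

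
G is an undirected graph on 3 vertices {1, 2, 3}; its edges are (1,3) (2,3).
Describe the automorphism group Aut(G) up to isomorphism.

the cyclic group of order 2

The degree sequence is [1, 1, 2]; the two degree-1 vertices 1 and 2 are the ends of a path, so G = P_3. A path has exactly one nontrivial symmetry — reversal — giving Aut(G) of order 2.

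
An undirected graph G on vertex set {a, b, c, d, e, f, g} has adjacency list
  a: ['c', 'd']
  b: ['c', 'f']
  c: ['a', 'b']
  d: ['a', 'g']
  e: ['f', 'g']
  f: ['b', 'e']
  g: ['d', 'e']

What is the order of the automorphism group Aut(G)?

14

G is 2-regular and connected on 7 vertices, i.e. the cycle C_7. The automorphisms of the 7-cycle are exactly the symmetries of a regular 7-gon: the dihedral group D_7, |D_7| = 14.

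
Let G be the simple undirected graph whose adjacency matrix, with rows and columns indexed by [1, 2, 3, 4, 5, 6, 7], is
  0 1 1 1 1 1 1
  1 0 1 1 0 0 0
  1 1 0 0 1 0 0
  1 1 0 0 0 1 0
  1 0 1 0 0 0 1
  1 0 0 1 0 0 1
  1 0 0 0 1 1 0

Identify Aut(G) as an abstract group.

Vertex 1 is the unique vertex of degree 6; the remaining 6 vertices each have degree 3 and induce a cycle, so G is the wheel on 7 vertices with hub 1. With the hub fixed, the remaining symmetry is that of the rim cycle C_6, giving the dihedral group D_6.

D_6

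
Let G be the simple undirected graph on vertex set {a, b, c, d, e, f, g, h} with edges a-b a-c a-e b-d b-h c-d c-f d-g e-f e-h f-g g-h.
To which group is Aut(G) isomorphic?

G is 3-regular and bipartite on 2^3 = 8 vertices with girth 4; it is the hypercube graph Q_3. Aut(Q_3) consists of the signed permutations of the 3 coordinate axes: 3! permutations times 2^3 sign flips, so |Aut| = 2^3·3! = 48.

the hyperoctahedral group B_3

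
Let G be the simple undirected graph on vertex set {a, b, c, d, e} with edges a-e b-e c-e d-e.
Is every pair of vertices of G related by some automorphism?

No

Vertex e is the only vertex of degree 4, so every automorphism fixes it; G is not vertex-transitive.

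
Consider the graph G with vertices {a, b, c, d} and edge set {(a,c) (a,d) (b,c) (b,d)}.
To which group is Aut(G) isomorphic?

the dihedral group of order 8

G is 2-regular and bipartite on 2^2 = 4 vertices with girth 4; it is the hypercube graph Q_2. The symmetry group of the 2-cube is the hyperoctahedral group B_2 = Z_2 ≀ S_2, of order 2^2·2! = 8.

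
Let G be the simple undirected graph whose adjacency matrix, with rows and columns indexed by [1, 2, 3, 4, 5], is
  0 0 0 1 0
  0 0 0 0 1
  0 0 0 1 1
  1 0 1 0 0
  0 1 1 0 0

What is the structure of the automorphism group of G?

the cyclic group of order 2

The degree sequence is [1, 1, 2, 2, 2]; the two degree-1 vertices 1 and 2 are the ends of a path, so G = P_5. The only nontrivial automorphism of a path is the end-to-end reflection, so Aut(G) ≅ Z_2.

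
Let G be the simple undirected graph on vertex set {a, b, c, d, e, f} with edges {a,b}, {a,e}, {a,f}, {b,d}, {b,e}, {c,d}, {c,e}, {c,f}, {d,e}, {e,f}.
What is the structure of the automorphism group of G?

D_5

Vertex e is the unique vertex of degree 5; the remaining 5 vertices each have degree 3 and induce a cycle, so G is the wheel on 6 vertices with hub e. Every automorphism fixes the hub and acts on the rim 5-cycle, so Aut(G) ≅ Aut(C_5) = D_5 of order 10.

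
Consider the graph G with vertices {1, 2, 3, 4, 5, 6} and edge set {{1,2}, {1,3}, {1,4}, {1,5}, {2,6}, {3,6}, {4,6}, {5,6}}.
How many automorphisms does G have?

The vertices split by degree into {1, 6} (degree 4) and {2, 3, 4, 5} (degree 2); every edge runs between the two parts, so G is the complete bipartite graph K_{2,4}. The parts have unequal sizes, so no automorphism swaps them; each part is permuted independently, giving S_2 × S_4 of order 2!·4! = 48.

48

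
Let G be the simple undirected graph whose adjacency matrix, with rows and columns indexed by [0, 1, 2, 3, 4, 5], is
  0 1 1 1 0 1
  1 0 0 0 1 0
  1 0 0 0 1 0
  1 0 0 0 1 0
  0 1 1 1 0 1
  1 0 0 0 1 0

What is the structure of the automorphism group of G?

S_4 × S_2

The vertices split by degree into {0, 4} (degree 4) and {1, 2, 3, 5} (degree 2); every edge runs between the two parts, so G is the complete bipartite graph K_{2,4}. Automorphisms preserve the bipartition setwise (since the parts differ in size) and act as S_4 × S_2 within it; |Aut| = 48.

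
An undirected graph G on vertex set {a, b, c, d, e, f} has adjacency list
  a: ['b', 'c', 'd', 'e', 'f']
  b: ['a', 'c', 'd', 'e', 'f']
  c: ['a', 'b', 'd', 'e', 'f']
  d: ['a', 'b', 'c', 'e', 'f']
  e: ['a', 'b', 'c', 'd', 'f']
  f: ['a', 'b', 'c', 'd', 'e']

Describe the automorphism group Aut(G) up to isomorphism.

the symmetric group on 6 letters

All 6 vertices are pairwise adjacent: G = K_6. Every bijection on the vertex set is an automorphism of K_6; hence Aut(K_6) ≅ S_6, order 720.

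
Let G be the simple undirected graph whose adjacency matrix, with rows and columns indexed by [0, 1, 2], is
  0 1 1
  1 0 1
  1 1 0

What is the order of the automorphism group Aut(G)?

All 3 vertices are pairwise adjacent: G = K_3. Every bijection on the vertex set is an automorphism of K_3; hence Aut(K_3) ≅ S_3, order 6.

6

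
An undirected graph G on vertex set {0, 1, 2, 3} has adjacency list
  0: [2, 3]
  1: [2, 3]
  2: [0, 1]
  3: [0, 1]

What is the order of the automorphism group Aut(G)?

8

G is 2-regular and bipartite on 2^2 = 4 vertices with girth 4; it is the hypercube graph Q_2. Aut(Q_2) consists of the signed permutations of the 2 coordinate axes: 2! permutations times 2^2 sign flips, so |Aut| = 2^2·2! = 8.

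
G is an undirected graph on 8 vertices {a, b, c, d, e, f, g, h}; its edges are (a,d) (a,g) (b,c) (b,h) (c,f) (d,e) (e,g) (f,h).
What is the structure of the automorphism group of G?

D_4 ≀ Z_2

G has two connected components, {a, d, e, g} and {b, c, f, h}; each is 2-regular, so G = C_4 ⊔ C_4. Aut of a disjoint union of two copies of C_4 is the wreath product D_4 ≀ Z_2, of order 2·8² = 128.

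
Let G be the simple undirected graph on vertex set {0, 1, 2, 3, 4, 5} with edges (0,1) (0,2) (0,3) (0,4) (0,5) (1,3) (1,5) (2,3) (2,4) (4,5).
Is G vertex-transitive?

Vertex 0 is the only vertex of degree 5, so every automorphism fixes it; G is not vertex-transitive.

No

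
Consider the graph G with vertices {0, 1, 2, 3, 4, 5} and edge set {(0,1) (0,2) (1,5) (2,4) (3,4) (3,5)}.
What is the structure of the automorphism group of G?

Every vertex has degree 2 and the graph is connected, so G is the 6-cycle C_6. The automorphisms of the 6-cycle are exactly the symmetries of a regular 6-gon: the dihedral group D_6, |D_6| = 12.

D_6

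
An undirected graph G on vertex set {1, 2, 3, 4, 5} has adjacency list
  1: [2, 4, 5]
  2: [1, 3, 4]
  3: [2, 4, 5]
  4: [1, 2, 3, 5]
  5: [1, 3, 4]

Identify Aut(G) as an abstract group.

D_4

Vertex 4 is the unique vertex of degree 4; the remaining 4 vertices each have degree 3 and induce a cycle, so G is the wheel on 5 vertices with hub 4. With the hub fixed, the remaining symmetry is that of the rim cycle C_4, giving the dihedral group D_4.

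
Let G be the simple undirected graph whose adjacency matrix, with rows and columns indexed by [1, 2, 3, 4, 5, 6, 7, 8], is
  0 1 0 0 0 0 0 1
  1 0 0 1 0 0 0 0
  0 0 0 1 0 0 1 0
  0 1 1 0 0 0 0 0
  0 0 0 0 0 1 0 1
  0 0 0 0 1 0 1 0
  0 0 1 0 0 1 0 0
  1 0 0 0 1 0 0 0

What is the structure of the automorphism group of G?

G is 2-regular and connected on 8 vertices, i.e. the cycle C_8. The automorphisms of the 8-cycle are exactly the symmetries of a regular 8-gon: the dihedral group D_8, |D_8| = 16.

the dihedral group of order 16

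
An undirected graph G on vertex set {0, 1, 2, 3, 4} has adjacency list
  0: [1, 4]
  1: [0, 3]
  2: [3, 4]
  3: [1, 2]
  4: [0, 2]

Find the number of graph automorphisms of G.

Every vertex has degree 2 and the graph is connected, so G is the 5-cycle C_5. C_5 has 5 rotations and 5 reflections, so Aut(C_5) ≅ D_5 of order 10.

10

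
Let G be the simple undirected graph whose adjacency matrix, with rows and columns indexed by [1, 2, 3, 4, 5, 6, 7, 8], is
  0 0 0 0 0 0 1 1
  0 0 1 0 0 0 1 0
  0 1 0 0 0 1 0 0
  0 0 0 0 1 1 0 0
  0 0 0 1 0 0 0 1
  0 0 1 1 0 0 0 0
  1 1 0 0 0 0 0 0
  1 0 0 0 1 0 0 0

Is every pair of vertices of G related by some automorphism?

Every vertex has degree 2 and the graph is connected, so G is the 8-cycle C_8. The automorphisms of the 8-cycle are exactly the symmetries of a regular 8-gon: the dihedral group D_8, |D_8| = 16. This group acts transitively on the 8 vertices.

Yes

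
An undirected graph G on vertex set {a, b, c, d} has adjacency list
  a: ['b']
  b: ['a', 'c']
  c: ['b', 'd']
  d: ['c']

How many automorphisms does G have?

2

The degree sequence is [1, 2, 2, 1]; the two degree-1 vertices a and d are the ends of a path, so G = P_4. A path has exactly one nontrivial symmetry — reversal — giving Aut(G) of order 2.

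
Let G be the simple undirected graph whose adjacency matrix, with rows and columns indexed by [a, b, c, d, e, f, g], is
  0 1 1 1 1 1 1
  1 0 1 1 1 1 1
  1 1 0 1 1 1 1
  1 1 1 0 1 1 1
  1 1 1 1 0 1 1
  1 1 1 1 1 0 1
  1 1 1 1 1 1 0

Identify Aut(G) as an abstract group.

the symmetric group on 7 letters

Every vertex has degree 6, so G is the complete graph K_7. Every bijection on the vertex set is an automorphism of K_7; hence Aut(K_7) ≅ S_7, order 5040.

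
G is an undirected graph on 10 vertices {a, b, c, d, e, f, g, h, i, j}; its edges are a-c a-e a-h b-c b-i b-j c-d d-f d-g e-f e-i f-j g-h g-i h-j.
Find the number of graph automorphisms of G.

G is 3-regular on 10 vertices with no triangles and no 4-cycles (girth 5): this is the Petersen graph. It is a classical fact that the Petersen graph has automorphism group S_5 (order 120), arising from its description as the Kneser graph K(5,2).

120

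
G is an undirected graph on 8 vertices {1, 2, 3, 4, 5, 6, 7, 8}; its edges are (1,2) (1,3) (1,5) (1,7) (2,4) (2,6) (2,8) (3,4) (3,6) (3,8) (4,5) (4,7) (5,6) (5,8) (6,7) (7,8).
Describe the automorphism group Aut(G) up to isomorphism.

G is 4-regular and bipartite with parts {1, 4, 6, 8} and {2, 3, 5, 7} (each part is independent and every cross-pair is an edge), so G = K_{4,4}. Aut(K_{4,4}) is the wreath product S_4 ≀ Z_2: permute within each part, then optionally swap the parts; |Aut| = 2·(4!)² = 1152.

(S_4 × S_4) ⋊ Z_2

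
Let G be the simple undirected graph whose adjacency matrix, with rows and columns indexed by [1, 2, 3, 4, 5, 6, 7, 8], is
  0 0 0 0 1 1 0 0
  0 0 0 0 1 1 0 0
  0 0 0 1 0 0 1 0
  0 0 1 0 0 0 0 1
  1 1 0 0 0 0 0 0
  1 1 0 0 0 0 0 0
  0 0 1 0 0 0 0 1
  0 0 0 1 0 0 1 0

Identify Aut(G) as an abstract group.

G has two connected components, {1, 2, 5, 6} and {3, 4, 7, 8}; each is 2-regular, so G = C_4 ⊔ C_4. Aut of a disjoint union of two copies of C_4 is the wreath product D_4 ≀ Z_2, of order 2·8² = 128.

D_4 ≀ Z_2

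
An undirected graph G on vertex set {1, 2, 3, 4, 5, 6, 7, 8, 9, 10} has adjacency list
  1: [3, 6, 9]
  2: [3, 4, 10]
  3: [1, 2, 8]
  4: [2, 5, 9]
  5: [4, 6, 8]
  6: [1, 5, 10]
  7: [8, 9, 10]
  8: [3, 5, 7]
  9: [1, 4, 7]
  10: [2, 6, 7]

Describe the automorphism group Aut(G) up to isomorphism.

S_5

G is 3-regular on 10 vertices with no triangles and no 4-cycles (girth 5): this is the Petersen graph. Viewing the Petersen graph as the Kneser graph K(5,2) — vertices are 2-subsets of {1,…,5}, edges join disjoint pairs — its automorphisms are exactly the permutations of the 5-element set, so Aut ≅ S_5 of order 120.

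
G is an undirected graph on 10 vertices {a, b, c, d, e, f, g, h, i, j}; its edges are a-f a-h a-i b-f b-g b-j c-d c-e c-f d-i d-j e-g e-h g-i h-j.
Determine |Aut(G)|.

G is 3-regular on 10 vertices with no triangles and no 4-cycles (girth 5): this is the Petersen graph. Viewing the Petersen graph as the Kneser graph K(5,2) — vertices are 2-subsets of {1,…,5}, edges join disjoint pairs — its automorphisms are exactly the permutations of the 5-element set, so Aut ≅ S_5 of order 120.

120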